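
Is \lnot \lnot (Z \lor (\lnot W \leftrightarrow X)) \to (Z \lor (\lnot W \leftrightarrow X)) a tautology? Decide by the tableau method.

Assume the negation and expand:
Initial set: {\lnot (\lnot \lnot (Z \lor (\lnot W \leftrightarrow X)) \to (Z \lor (\lnot W \leftrightarrow X)))}.
\lnot (\lnot \lnot (Z \lor (\lnot W \leftrightarrow X)) \to (Z \lor (\lnot W \leftrightarrow X))): α-rule — add \lnot \lnot (Z \lor (\lnot W \leftrightarrow X)), \lnot (Z \lor (\lnot W \leftrightarrow X)).
\lnot \lnot (Z \lor (\lnot W \leftrightarrow X)): drop double negation, giving (Z \lor (\lnot W \leftrightarrow X)).
\lnot (Z \lor (\lnot W \leftrightarrow X)): α-rule — add \lnot Z, \lnot (\lnot W \leftrightarrow X).
(Z \lor (\lnot W \leftrightarrow X)): β-rule — branch into Z  //  (\lnot W \leftrightarrow X).
  branch 1 (add Z):
    × closes — contains both Z and \lnot Z.
  branch 2 (add (\lnot W \leftrightarrow X)):
    \lnot (\lnot W \leftrightarrow X): β-rule — branch into \lnot W, \lnot X  //  \lnot \lnot W, X.
      branch 2.1 (add \lnot W, \lnot X):
        (\lnot W \leftrightarrow X): β-rule — branch into \lnot W, X  //  \lnot \lnot W, \lnot X.
          branch 2.1.1 (add \lnot W, X):
            × closes — contains both X and \lnot X.
          branch 2.1.2 (add \lnot \lnot W, \lnot X):
            × closes — contains both W and \lnot W.
      branch 2.2 (add \lnot \lnot W, X):
        (\lnot W \leftrightarrow X): β-rule — branch into \lnot W, X  //  \lnot \lnot W, \lnot X.
          branch 2.2.1 (add \lnot W, X):
            × closes — contains both W and \lnot W.
          branch 2.2.2 (add \lnot \lnot W, \lnot X):
            × closes — contains both X and \lnot X.
All 5 branches close.
Every branch closed, so the negation is unsatisfiable and the formula is valid.

Valid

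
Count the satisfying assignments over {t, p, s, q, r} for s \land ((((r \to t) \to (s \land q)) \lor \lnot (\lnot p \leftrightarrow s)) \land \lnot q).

Initial set: {T (s \land ((((r \to t) \to (s \land q)) \lor \lnot (\lnot p \leftrightarrow s)) \land \lnot q))}.
T (s \land ((((r \to t) \to (s \land q)) \lor \lnot (\lnot p \leftrightarrow s)) \land \lnot q)): α-rule — add T s, T ((((r \to t) \to (s \land q)) \lor \lnot (\lnot p \leftrightarrow s)) \land \lnot q).
T ((((r \to t) \to (s \land q)) \lor \lnot (\lnot p \leftrightarrow s)) \land \lnot q): α-rule — add T (((r \to t) \to (s \land q)) \lor \lnot (\lnot p \leftrightarrow s)), T \lnot q.
T (((r \to t) \to (s \land q)) \lor \lnot (\lnot p \leftrightarrow s)): β-rule — branch into T ((r \to t) \to (s \land q))  //  T \lnot (\lnot p \leftrightarrow s).
  branch 1 (add T ((r \to t) \to (s \land q))):
    T ((r \to t) \to (s \land q)): β-rule — branch into F (r \to t)  //  T (s \land q).
      branch 1.1 (add F (r \to t)):
        F (r \to t): α-rule — add T r, F t.
        ○ open, literals {q=false, r=true, s=true, t=false}.
      branch 1.2 (add T (s \land q)):
        T (s \land q): α-rule — add T s, T q.
        × closes — contains both q and \lnot q.
  branch 2 (add T \lnot (\lnot p \leftrightarrow s)):
    T \lnot (\lnot p \leftrightarrow s): β-rule — branch into T \lnot p, F s  //  F \lnot p, T s.
      branch 2.1 (add T \lnot p, F s):
        × closes — contains both s and \lnot s.
      branch 2.2 (add F \lnot p, T s):
        ○ open, literals {p=true, q=false, s=true}.
2 branches closed, 2 open.
Each open branch fixes some atoms; the unmentioned ones are free. Counting distinct full assignments: branch {q=false, r=true, s=true, t=false} (p) contributes 2 new; branch {p=true, q=false, s=true} (t, r) contributes 3 new. Total: 5.

5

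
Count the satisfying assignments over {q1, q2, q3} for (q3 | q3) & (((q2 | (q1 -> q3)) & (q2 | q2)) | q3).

4

Initial set: {((q3 | q3) & (((q2 | (q1 -> q3)) & (q2 | q2)) | q3))}.
((q3 | q3) & (((q2 | (q1 -> q3)) & (q2 | q2)) | q3)): α-rule — add (q3 | q3), (((q2 | (q1 -> q3)) & (q2 | q2)) | q3).
(q3 | q3): β-rule — branch into q3  //  q3.
  branch 1 (add q3):
    (((q2 | (q1 -> q3)) & (q2 | q2)) | q3): β-rule — branch into ((q2 | (q1 -> q3)) & (q2 | q2))  //  q3.
      branch 1.1 (add ((q2 | (q1 -> q3)) & (q2 | q2))):
        ((q2 | (q1 -> q3)) & (q2 | q2)): α-rule — add (q2 | (q1 -> q3)), (q2 | q2).
        (q2 | (q1 -> q3)): β-rule — branch into q2  //  (q1 -> q3).
          branch 1.1.1 (add q2):
            (q2 | q2): β-rule — branch into q2  //  q2.
              branch 1.1.1.1 (add q2):
                ○ open, literals {q2=1, q3=1}.
              branch 1.1.1.2 (add q2):
                ○ open, literals {q2=1, q3=1}.
          branch 1.1.2 (add (q1 -> q3)):
            (q2 | q2): β-rule — branch into q2  //  q2.
              branch 1.1.2.1 (add q2):
                (q1 -> q3): β-rule — branch into ~q1  //  q3.
                  branch 1.1.2.1.1 (add ~q1):
                    ○ open, literals {q1=0, q2=1, q3=1}.
                  branch 1.1.2.1.2 (add q3):
                    ○ open, literals {q2=1, q3=1}.
              branch 1.1.2.2 (add q2):
                (q1 -> q3): β-rule — branch into ~q1  //  q3.
                  branch 1.1.2.2.1 (add ~q1):
                    ○ open, literals {q1=0, q2=1, q3=1}.
                  branch 1.1.2.2.2 (add q3):
                    ○ open, literals {q2=1, q3=1}.
      branch 1.2 (add q3):
        ○ open, literals {q3=1}.
  branch 2 (add q3):
    (((q2 | (q1 -> q3)) & (q2 | q2)) | q3): β-rule — branch into ((q2 | (q1 -> q3)) & (q2 | q2))  //  q3.
      branch 2.1 (add ((q2 | (q1 -> q3)) & (q2 | q2))):
        ((q2 | (q1 -> q3)) & (q2 | q2)): α-rule — add (q2 | (q1 -> q3)), (q2 | q2).
        (q2 | (q1 -> q3)): β-rule — branch into q2  //  (q1 -> q3).
          branch 2.1.1 (add q2):
            (q2 | q2): β-rule — branch into q2  //  q2.
              branch 2.1.1.1 (add q2):
                ○ open, literals {q2=1, q3=1}.
              branch 2.1.1.2 (add q2):
                ○ open, literals {q2=1, q3=1}.
          branch 2.1.2 (add (q1 -> q3)):
            (q2 | q2): β-rule — branch into q2  //  q2.
              branch 2.1.2.1 (add q2):
                (q1 -> q3): β-rule — branch into ~q1  //  q3.
                  branch 2.1.2.1.1 (add ~q1):
                    ○ open, literals {q1=0, q2=1, q3=1}.
                  branch 2.1.2.1.2 (add q3):
                    ○ open, literals {q2=1, q3=1}.
              branch 2.1.2.2 (add q2):
                (q1 -> q3): β-rule — branch into ~q1  //  q3.
                  branch 2.1.2.2.1 (add ~q1):
                    ○ open, literals {q1=0, q2=1, q3=1}.
                  branch 2.1.2.2.2 (add q3):
                    ○ open, literals {q2=1, q3=1}.
      branch 2.2 (add q3):
        ○ open, literals {q3=1}.
0 branches closed, 14 open.
Each open branch fixes some atoms; the unmentioned ones are free. Counting distinct full assignments: branch {q2=1, q3=1} (q1) contributes 2 new; branch {q2=1, q3=1} (q1) contributes 0 new; branch {q1=0, q2=1, q3=1} (none free) contributes 0 new; branch {q2=1, q3=1} (q1) contributes 0 new; branch {q1=0, q2=1, q3=1} (none free) contributes 0 new; branch {q2=1, q3=1} (q1) contributes 0 new; branch {q3=1} (q1, q2) contributes 2 new; branch {q2=1, q3=1} (q1) contributes 0 new; branch {q2=1, q3=1} (q1) contributes 0 new; branch {q1=0, q2=1, q3=1} (none free) contributes 0 new; branch {q2=1, q3=1} (q1) contributes 0 new; branch {q1=0, q2=1, q3=1} (none free) contributes 0 new; branch {q2=1, q3=1} (q1) contributes 0 new; branch {q3=1} (q1, q2) contributes 0 new. Total: 4.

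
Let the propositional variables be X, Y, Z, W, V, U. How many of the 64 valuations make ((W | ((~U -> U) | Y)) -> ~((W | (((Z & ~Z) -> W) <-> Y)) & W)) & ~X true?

Initial set: {(((W | ((~U -> U) | Y)) -> ~((W | (((Z & ~Z) -> W) <-> Y)) & W)) & ~X)}.
(((W | ((~U -> U) | Y)) -> ~((W | (((Z & ~Z) -> W) <-> Y)) & W)) & ~X): α-rule — add ((W | ((~U -> U) | Y)) -> ~((W | (((Z & ~Z) -> W) <-> Y)) & W)), ~X.
((W | ((~U -> U) | Y)) -> ~((W | (((Z & ~Z) -> W) <-> Y)) & W)): β-rule — branch into ~(W | ((~U -> U) | Y))  //  ~((W | (((Z & ~Z) -> W) <-> Y)) & W).
  branch 1 (add ~(W | ((~U -> U) | Y))):
    ~(W | ((~U -> U) | Y)): α-rule — add ~W, ~((~U -> U) | Y).
    ~((~U -> U) | Y): α-rule — add ~(~U -> U), ~Y.
    ~(~U -> U): α-rule — add ~U, ~U.
    ○ open, literals {U=F, W=F, X=F, Y=F}.
  branch 2 (add ~((W | (((Z & ~Z) -> W) <-> Y)) & W)):
    ~((W | (((Z & ~Z) -> W) <-> Y)) & W): β-rule — branch into ~(W | (((Z & ~Z) -> W) <-> Y))  //  ~W.
      branch 2.1 (add ~(W | (((Z & ~Z) -> W) <-> Y))):
        ~(W | (((Z & ~Z) -> W) <-> Y)): α-rule — add ~W, ~(((Z & ~Z) -> W) <-> Y).
        ~(((Z & ~Z) -> W) <-> Y): β-rule — branch into ((Z & ~Z) -> W), ~Y  //  ~((Z & ~Z) -> W), Y.
          branch 2.1.1 (add ((Z & ~Z) -> W), ~Y):
            ((Z & ~Z) -> W): β-rule — branch into ~(Z & ~Z)  //  W.
              branch 2.1.1.1 (add ~(Z & ~Z)):
                ~(Z & ~Z): β-rule — branch into ~Z  //  ~~Z.
                  branch 2.1.1.1.1 (add ~Z):
                    ○ open, literals {W=F, X=F, Y=F, Z=F}.
                  branch 2.1.1.1.2 (add ~~Z):
                    ○ open, literals {W=F, X=F, Y=F, Z=T}.
              branch 2.1.1.2 (add W):
                × closes — contains both W and ~W.
          branch 2.1.2 (add ~((Z & ~Z) -> W), Y):
            ~((Z & ~Z) -> W): α-rule — add (Z & ~Z), ~W.
            (Z & ~Z): α-rule — add Z, ~Z.
            × closes — contains both Z and ~Z.
      branch 2.2 (add ~W):
        ○ open, literals {W=F, X=F}.
2 branches closed, 4 open.
Each open branch fixes some atoms; the unmentioned ones are free. Counting distinct full assignments: branch {U=F, W=F, X=F, Y=F} (Z, V) contributes 4 new; branch {W=F, X=F, Y=F, Z=F} (V, U) contributes 2 new; branch {W=F, X=F, Y=F, Z=T} (V, U) contributes 2 new; branch {W=F, X=F} (Y, Z, V, U) contributes 8 new. Total: 16.

16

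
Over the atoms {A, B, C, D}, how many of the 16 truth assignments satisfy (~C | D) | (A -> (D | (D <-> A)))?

14

Initial set: {((~C | D) | (A -> (D | (D <-> A))))}.
((~C | D) | (A -> (D | (D <-> A)))): β-rule — branch into (~C | D)  //  (A -> (D | (D <-> A))).
  branch 1 (add (~C | D)):
    (~C | D): β-rule — branch into ~C  //  D.
      branch 1.1 (add ~C):
        ○ open, literals {C=F}.
      branch 1.2 (add D):
        ○ open, literals {D=T}.
  branch 2 (add (A -> (D | (D <-> A)))):
    (A -> (D | (D <-> A))): β-rule — branch into ~A  //  (D | (D <-> A)).
      branch 2.1 (add ~A):
        ○ open, literals {A=F}.
      branch 2.2 (add (D | (D <-> A))):
        (D | (D <-> A)): β-rule — branch into D  //  (D <-> A).
          branch 2.2.1 (add D):
            ○ open, literals {D=T}.
          branch 2.2.2 (add (D <-> A)):
            (D <-> A): β-rule — branch into D, A  //  ~D, ~A.
              branch 2.2.2.1 (add D, A):
                ○ open, literals {A=T, D=T}.
              branch 2.2.2.2 (add ~D, ~A):
                ○ open, literals {A=F, D=F}.
0 branches closed, 6 open.
Each open branch fixes some atoms; the unmentioned ones are free. Counting distinct full assignments: branch {C=F} (A, B, D) contributes 8 new; branch {D=T} (A, B, C) contributes 4 new; branch {A=F} (B, C, D) contributes 2 new; branch {D=T} (A, B, C) contributes 0 new; branch {A=T, D=T} (B, C) contributes 0 new; branch {A=F, D=F} (B, C) contributes 0 new. Total: 14.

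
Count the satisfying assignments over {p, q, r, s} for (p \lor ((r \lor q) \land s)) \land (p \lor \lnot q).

9

Initial set: {((p \lor ((r \lor q) \land s)) \land (p \lor \lnot q))}.
((p \lor ((r \lor q) \land s)) \land (p \lor \lnot q)): α-rule — add (p \lor ((r \lor q) \land s)), (p \lor \lnot q).
(p \lor ((r \lor q) \land s)): β-rule — branch into p  //  ((r \lor q) \land s).
  branch 1 (add p):
    (p \lor \lnot q): β-rule — branch into p  //  \lnot q.
      branch 1.1 (add p):
        ○ open, literals {p=T}.
      branch 1.2 (add \lnot q):
        ○ open, literals {p=T, q=F}.
  branch 2 (add ((r \lor q) \land s)):
    ((r \lor q) \land s): α-rule — add (r \lor q), s.
    (p \lor \lnot q): β-rule — branch into p  //  \lnot q.
      branch 2.1 (add p):
        (r \lor q): β-rule — branch into r  //  q.
          branch 2.1.1 (add r):
            ○ open, literals {p=T, r=T, s=T}.
          branch 2.1.2 (add q):
            ○ open, literals {p=T, q=T, s=T}.
      branch 2.2 (add \lnot q):
        (r \lor q): β-rule — branch into r  //  q.
          branch 2.2.1 (add r):
            ○ open, literals {q=F, r=T, s=T}.
          branch 2.2.2 (add q):
            × closes — contains both q and \lnot q.
1 branch closed, 5 open.
Each open branch fixes some atoms; the unmentioned ones are free. Counting distinct full assignments: branch {p=T} (q, r, s) contributes 8 new; branch {p=T, q=F} (r, s) contributes 0 new; branch {p=T, r=T, s=T} (q) contributes 0 new; branch {p=T, q=T, s=T} (r) contributes 0 new; branch {q=F, r=T, s=T} (p) contributes 1 new. Total: 9.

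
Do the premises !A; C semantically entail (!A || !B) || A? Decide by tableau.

Yes

Initial set: {!A; C; !((!A || !B) || A)}.
!((!A || !B) || A): α-rule — add !(!A || !B), !A.
!(!A || !B): α-rule — add !!A, !!B.
× closes — contains both A and !A.
All 1 branch closes.
Every branch closed, so the premises entail the conclusion.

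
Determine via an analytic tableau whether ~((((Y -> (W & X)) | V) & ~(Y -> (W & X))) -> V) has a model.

Initial set: {~((((Y -> (W & X)) | V) & ~(Y -> (W & X))) -> V)}.
~((((Y -> (W & X)) | V) & ~(Y -> (W & X))) -> V): α-rule — add (((Y -> (W & X)) | V) & ~(Y -> (W & X))), ~V.
(((Y -> (W & X)) | V) & ~(Y -> (W & X))): α-rule — add ((Y -> (W & X)) | V), ~(Y -> (W & X)).
~(Y -> (W & X)): α-rule — add Y, ~(W & X).
((Y -> (W & X)) | V): β-rule — branch into (Y -> (W & X))  //  V.
  branch 1 (add (Y -> (W & X))):
    ~(W & X): β-rule — branch into ~W  //  ~X.
      branch 1.1 (add ~W):
        (Y -> (W & X)): β-rule — branch into ~Y  //  (W & X).
          branch 1.1.1 (add ~Y):
            × closes — contains both Y and ~Y.
          branch 1.1.2 (add (W & X)):
            (W & X): α-rule — add W, X.
            × closes — contains both W and ~W.
      branch 1.2 (add ~X):
        (Y -> (W & X)): β-rule — branch into ~Y  //  (W & X).
          branch 1.2.1 (add ~Y):
            × closes — contains both Y and ~Y.
          branch 1.2.2 (add (W & X)):
            (W & X): α-rule — add W, X.
            × closes — contains both X and ~X.
  branch 2 (add V):
    × closes — contains both V and ~V.
All 5 branches close.
Every branch closed; the formula is unsatisfiable.

Unsatisfiable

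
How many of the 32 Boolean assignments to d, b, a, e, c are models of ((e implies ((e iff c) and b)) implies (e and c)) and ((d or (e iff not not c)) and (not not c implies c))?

12

Initial set: {(((e implies ((e iff c) and b)) implies (e and c)) and ((d or (e iff not not c)) and (not not c implies c)))}.
(((e implies ((e iff c) and b)) implies (e and c)) and ((d or (e iff not not c)) and (not not c implies c))): α-rule — add ((e implies ((e iff c) and b)) implies (e and c)), ((d or (e iff not not c)) and (not not c implies c)).
((d or (e iff not not c)) and (not not c implies c)): α-rule — add (d or (e iff not not c)), (not not c implies c).
((e implies ((e iff c) and b)) implies (e and c)): β-rule — branch into not (e implies ((e iff c) and b))  //  (e and c).
  branch 1 (add not (e implies ((e iff c) and b))):
    not (e implies ((e iff c) and b)): α-rule — add e, not ((e iff c) and b).
    (d or (e iff not not c)): β-rule — branch into d  //  (e iff not not c).
      branch 1.1 (add d):
        (not not c implies c): β-rule — branch into not not not c  //  c.
          branch 1.1.1 (add not not not c):
            not not not c: drop double negation, giving not c.
            not ((e iff c) and b): β-rule — branch into not (e iff c)  //  not b.
              branch 1.1.1.1 (add not (e iff c)):
                not (e iff c): β-rule — branch into e, not c  //  not e, c.
                  branch 1.1.1.1.1 (add e, not c):
                    ○ open, literals {c=false, d=true, e=true}.
                  branch 1.1.1.1.2 (add not e, c):
                    × closes — contains both e and not e.
              branch 1.1.1.2 (add not b):
                ○ open, literals {b=false, c=false, d=true, e=true}.
          branch 1.1.2 (add c):
            not ((e iff c) and b): β-rule — branch into not (e iff c)  //  not b.
              branch 1.1.2.1 (add not (e iff c)):
                not (e iff c): β-rule — branch into e, not c  //  not e, c.
                  branch 1.1.2.1.1 (add e, not c):
                    × closes — contains both c and not c.
                  branch 1.1.2.1.2 (add not e, c):
                    × closes — contains both e and not e.
              branch 1.1.2.2 (add not b):
                ○ open, literals {b=false, c=true, d=true, e=true}.
      branch 1.2 (add (e iff not not c)):
        (not not c implies c): β-rule — branch into not not not c  //  c.
          branch 1.2.1 (add not not not c):
            not not not c: drop double negation, giving not c.
            not ((e iff c) and b): β-rule — branch into not (e iff c)  //  not b.
              branch 1.2.1.1 (add not (e iff c)):
                (e iff not not c): β-rule — branch into e, not not c  //  not e, not not not c.
                  branch 1.2.1.1.1 (add e, not not c):
                    not not c: drop double negation, giving c.
                    × closes — contains both c and not c.
                  branch 1.2.1.1.2 (add not e, not not not c):
                    × closes — contains both e and not e.
              branch 1.2.1.2 (add not b):
                (e iff not not c): β-rule — branch into e, not not c  //  not e, not not not c.
                  branch 1.2.1.2.1 (add e, not not c):
                    not not c: drop double negation, giving c.
                    × closes — contains both c and not c.
                  branch 1.2.1.2.2 (add not e, not not not c):
                    × closes — contains both e and not e.
          branch 1.2.2 (add c):
            not ((e iff c) and b): β-rule — branch into not (e iff c)  //  not b.
              branch 1.2.2.1 (add not (e iff c)):
                (e iff not not c): β-rule — branch into e, not not c  //  not e, not not not c.
                  branch 1.2.2.1.1 (add e, not not c):
                    not not c: drop double negation, giving c.
                    not (e iff c): β-rule — branch into e, not c  //  not e, c.
                      branch 1.2.2.1.1.1 (add e, not c):
                        × closes — contains both c and not c.
                      branch 1.2.2.1.1.2 (add not e, c):
                        × closes — contains both e and not e.
                  branch 1.2.2.1.2 (add not e, not not not c):
                    × closes — contains both e and not e.
              branch 1.2.2.2 (add not b):
                (e iff not not c): β-rule — branch into e, not not c  //  not e, not not not c.
                  branch 1.2.2.2.1 (add e, not not c):
                    not not c: drop double negation, giving c.
                    ○ open, literals {b=false, c=true, e=true}.
                  branch 1.2.2.2.2 (add not e, not not not c):
                    × closes — contains both e and not e.
  branch 2 (add (e and c)):
    (e and c): α-rule — add e, c.
    (d or (e iff not not c)): β-rule — branch into d  //  (e iff not not c).
      branch 2.1 (add d):
        (not not c implies c): β-rule — branch into not not not c  //  c.
          branch 2.1.1 (add not not not c):
            not not not c: drop double negation, giving not c.
            × closes — contains both c and not c.
          branch 2.1.2 (add c):
            ○ open, literals {c=true, d=true, e=true}.
      branch 2.2 (add (e iff not not c)):
        (not not c implies c): β-rule — branch into not not not c  //  c.
          branch 2.2.1 (add not not not c):
            not not not c: drop double negation, giving not c.
            × closes — contains both c and not c.
          branch 2.2.2 (add c):
            (e iff not not c): β-rule — branch into e, not not c  //  not e, not not not c.
              branch 2.2.2.1 (add e, not not c):
                not not c: drop double negation, giving c.
                ○ open, literals {c=true, e=true}.
              branch 2.2.2.2 (add not e, not not not c):
                × closes — contains both e and not e.
14 branches closed, 6 open.
Each open branch fixes some atoms; the unmentioned ones are free. Counting distinct full assignments: branch {c=false, d=true, e=true} (b, a) contributes 4 new; branch {b=false, c=false, d=true, e=true} (a) contributes 0 new; branch {b=false, c=true, d=true, e=true} (a) contributes 2 new; branch {b=false, c=true, e=true} (d, a) contributes 2 new; branch {c=true, d=true, e=true} (b, a) contributes 2 new; branch {c=true, e=true} (d, b, a) contributes 2 new. Total: 12.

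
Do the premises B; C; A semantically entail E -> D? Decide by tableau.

No

Initial set: {B; C; A; ~(E -> D)}.
~(E -> D): α-rule — add E, ~D.
○ open, literals {A=T, B=T, C=T, D=F, E=T}.
0 branches closed, 1 open.
An open branch gives a countermodel: A=T, B=T, C=T, D=F, E=T (unmentioned atoms arbitrary); the premises hold there but the conclusion fails.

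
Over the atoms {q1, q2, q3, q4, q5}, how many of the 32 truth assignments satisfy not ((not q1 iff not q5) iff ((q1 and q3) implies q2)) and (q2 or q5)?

14

Initial set: {T (not ((not q1 iff not q5) iff ((q1 and q3) implies q2)) and (q2 or q5))}.
T (not ((not q1 iff not q5) iff ((q1 and q3) implies q2)) and (q2 or q5)): α-rule — add T not ((not q1 iff not q5) iff ((q1 and q3) implies q2)), T (q2 or q5).
T not ((not q1 iff not q5) iff ((q1 and q3) implies q2)): β-rule — branch into T (not q1 iff not q5), F ((q1 and q3) implies q2)  //  F (not q1 iff not q5), T ((q1 and q3) implies q2).
  branch 1 (add T (not q1 iff not q5), F ((q1 and q3) implies q2)):
    F ((q1 and q3) implies q2): α-rule — add T (q1 and q3), F q2.
    T (q1 and q3): α-rule — add T q1, T q3.
    T (q2 or q5): β-rule — branch into T q2  //  T q5.
      branch 1.1 (add T q2):
        × closes — contains both q2 and not q2.
      branch 1.2 (add T q5):
        T (not q1 iff not q5): β-rule — branch into T not q1, T not q5  //  F not q1, F not q5.
          branch 1.2.1 (add T not q1, T not q5):
            × closes — contains both q1 and not q1.
          branch 1.2.2 (add F not q1, F not q5):
            ○ open, literals {q1=1, q2=0, q3=1, q5=1}.
  branch 2 (add F (not q1 iff not q5), T ((q1 and q3) implies q2)):
    T (q2 or q5): β-rule — branch into T q2  //  T q5.
      branch 2.1 (add T q2):
        F (not q1 iff not q5): β-rule — branch into T not q1, F not q5  //  F not q1, T not q5.
          branch 2.1.1 (add T not q1, F not q5):
            T ((q1 and q3) implies q2): β-rule — branch into F (q1 and q3)  //  T q2.
              branch 2.1.1.1 (add F (q1 and q3)):
                F (q1 and q3): β-rule — branch into F q1  //  F q3.
                  branch 2.1.1.1.1 (add F q1):
                    ○ open, literals {q1=0, q2=1, q5=1}.
                  branch 2.1.1.1.2 (add F q3):
                    ○ open, literals {q1=0, q2=1, q3=0, q5=1}.
              branch 2.1.1.2 (add T q2):
                ○ open, literals {q1=0, q2=1, q5=1}.
          branch 2.1.2 (add F not q1, T not q5):
            T ((q1 and q3) implies q2): β-rule — branch into F (q1 and q3)  //  T q2.
              branch 2.1.2.1 (add F (q1 and q3)):
                F (q1 and q3): β-rule — branch into F q1  //  F q3.
                  branch 2.1.2.1.1 (add F q1):
                    × closes — contains both q1 and not q1.
                  branch 2.1.2.1.2 (add F q3):
                    ○ open, literals {q1=1, q2=1, q3=0, q5=0}.
              branch 2.1.2.2 (add T q2):
                ○ open, literals {q1=1, q2=1, q5=0}.
      branch 2.2 (add T q5):
        F (not q1 iff not q5): β-rule — branch into T not q1, F not q5  //  F not q1, T not q5.
          branch 2.2.1 (add T not q1, F not q5):
            T ((q1 and q3) implies q2): β-rule — branch into F (q1 and q3)  //  T q2.
              branch 2.2.1.1 (add F (q1 and q3)):
                F (q1 and q3): β-rule — branch into F q1  //  F q3.
                  branch 2.2.1.1.1 (add F q1):
                    ○ open, literals {q1=0, q5=1}.
                  branch 2.2.1.1.2 (add F q3):
                    ○ open, literals {q1=0, q3=0, q5=1}.
              branch 2.2.1.2 (add T q2):
                ○ open, literals {q1=0, q2=1, q5=1}.
          branch 2.2.2 (add F not q1, T not q5):
            × closes — contains both q5 and not q5.
4 branches closed, 9 open.
Each open branch fixes some atoms; the unmentioned ones are free. Counting distinct full assignments: branch {q1=1, q2=0, q3=1, q5=1} (q4) contributes 2 new; branch {q1=0, q2=1, q5=1} (q3, q4) contributes 4 new; branch {q1=0, q2=1, q3=0, q5=1} (q4) contributes 0 new; branch {q1=0, q2=1, q5=1} (q3, q4) contributes 0 new; branch {q1=1, q2=1, q3=0, q5=0} (q4) contributes 2 new; branch {q1=1, q2=1, q5=0} (q3, q4) contributes 2 new; branch {q1=0, q5=1} (q2, q3, q4) contributes 4 new; branch {q1=0, q3=0, q5=1} (q2, q4) contributes 0 new; branch {q1=0, q2=1, q5=1} (q3, q4) contributes 0 new. Total: 14.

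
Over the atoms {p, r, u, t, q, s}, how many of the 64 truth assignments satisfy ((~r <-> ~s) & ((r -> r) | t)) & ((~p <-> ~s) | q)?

Initial set: {(((~r <-> ~s) & ((r -> r) | t)) & ((~p <-> ~s) | q))}.
(((~r <-> ~s) & ((r -> r) | t)) & ((~p <-> ~s) | q)): α-rule — add ((~r <-> ~s) & ((r -> r) | t)), ((~p <-> ~s) | q).
((~r <-> ~s) & ((r -> r) | t)): α-rule — add (~r <-> ~s), ((r -> r) | t).
((~p <-> ~s) | q): β-rule — branch into (~p <-> ~s)  //  q.
  branch 1 (add (~p <-> ~s)):
    (~r <-> ~s): β-rule — branch into ~r, ~s  //  ~~r, ~~s.
      branch 1.1 (add ~r, ~s):
        ((r -> r) | t): β-rule — branch into (r -> r)  //  t.
          branch 1.1.1 (add (r -> r)):
            (~p <-> ~s): β-rule — branch into ~p, ~s  //  ~~p, ~~s.
              branch 1.1.1.1 (add ~p, ~s):
                (r -> r): β-rule — branch into ~r  //  r.
                  branch 1.1.1.1.1 (add ~r):
                    ○ open, literals {p=0, r=0, s=0}.
                  branch 1.1.1.1.2 (add r):
                    × closes — contains both r and ~r.
              branch 1.1.1.2 (add ~~p, ~~s):
                × closes — contains both s and ~s.
          branch 1.1.2 (add t):
            (~p <-> ~s): β-rule — branch into ~p, ~s  //  ~~p, ~~s.
              branch 1.1.2.1 (add ~p, ~s):
                ○ open, literals {p=0, r=0, s=0, t=1}.
              branch 1.1.2.2 (add ~~p, ~~s):
                × closes — contains both s and ~s.
      branch 1.2 (add ~~r, ~~s):
        ((r -> r) | t): β-rule — branch into (r -> r)  //  t.
          branch 1.2.1 (add (r -> r)):
            (~p <-> ~s): β-rule — branch into ~p, ~s  //  ~~p, ~~s.
              branch 1.2.1.1 (add ~p, ~s):
                × closes — contains both s and ~s.
              branch 1.2.1.2 (add ~~p, ~~s):
                (r -> r): β-rule — branch into ~r  //  r.
                  branch 1.2.1.2.1 (add ~r):
                    × closes — contains both r and ~r.
                  branch 1.2.1.2.2 (add r):
                    ○ open, literals {p=1, r=1, s=1}.
          branch 1.2.2 (add t):
            (~p <-> ~s): β-rule — branch into ~p, ~s  //  ~~p, ~~s.
              branch 1.2.2.1 (add ~p, ~s):
                × closes — contains both s and ~s.
              branch 1.2.2.2 (add ~~p, ~~s):
                ○ open, literals {p=1, r=1, s=1, t=1}.
  branch 2 (add q):
    (~r <-> ~s): β-rule — branch into ~r, ~s  //  ~~r, ~~s.
      branch 2.1 (add ~r, ~s):
        ((r -> r) | t): β-rule — branch into (r -> r)  //  t.
          branch 2.1.1 (add (r -> r)):
            (r -> r): β-rule — branch into ~r  //  r.
              branch 2.1.1.1 (add ~r):
                ○ open, literals {q=1, r=0, s=0}.
              branch 2.1.1.2 (add r):
                × closes — contains both r and ~r.
          branch 2.1.2 (add t):
            ○ open, literals {q=1, r=0, s=0, t=1}.
      branch 2.2 (add ~~r, ~~s):
        ((r -> r) | t): β-rule — branch into (r -> r)  //  t.
          branch 2.2.1 (add (r -> r)):
            (r -> r): β-rule — branch into ~r  //  r.
              branch 2.2.1.1 (add ~r):
                × closes — contains both r and ~r.
              branch 2.2.1.2 (add r):
                ○ open, literals {q=1, r=1, s=1}.
          branch 2.2.2 (add t):
            ○ open, literals {q=1, r=1, s=1, t=1}.
8 branches closed, 8 open.
Each open branch fixes some atoms; the unmentioned ones are free. Counting distinct full assignments: branch {p=0, r=0, s=0} (u, t, q) contributes 8 new; branch {p=0, r=0, s=0, t=1} (u, q) contributes 0 new; branch {p=1, r=1, s=1} (u, t, q) contributes 8 new; branch {p=1, r=1, s=1, t=1} (u, q) contributes 0 new; branch {q=1, r=0, s=0} (p, u, t) contributes 4 new; branch {q=1, r=0, s=0, t=1} (p, u) contributes 0 new; branch {q=1, r=1, s=1} (p, u, t) contributes 4 new; branch {q=1, r=1, s=1, t=1} (p, u) contributes 0 new. Total: 24.

24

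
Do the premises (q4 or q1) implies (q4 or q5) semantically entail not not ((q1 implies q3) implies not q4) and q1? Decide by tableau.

Initial set: {((q4 or q1) implies (q4 or q5)); not (not not ((q1 implies q3) implies not q4) and q1)}.
((q4 or q1) implies (q4 or q5)): β-rule — branch into not (q4 or q1)  //  (q4 or q5).
  branch 1 (add not (q4 or q1)):
    not (q4 or q1): α-rule — add not q4, not q1.
    not (not not ((q1 implies q3) implies not q4) and q1): β-rule — branch into not not not ((q1 implies q3) implies not q4)  //  not q1.
      branch 1.1 (add not not not ((q1 implies q3) implies not q4)):
        not not not ((q1 implies q3) implies not q4): drop double negation, giving not ((q1 implies q3) implies not q4).
        not ((q1 implies q3) implies not q4): α-rule — add (q1 implies q3), not not q4.
        × closes — contains both q4 and not q4.
      branch 1.2 (add not q1):
        ○ open, literals {q1=F, q4=F}.
  branch 2 (add (q4 or q5)):
    not (not not ((q1 implies q3) implies not q4) and q1): β-rule — branch into not not not ((q1 implies q3) implies not q4)  //  not q1.
      branch 2.1 (add not not not ((q1 implies q3) implies not q4)):
        not not not ((q1 implies q3) implies not q4): drop double negation, giving not ((q1 implies q3) implies not q4).
        not ((q1 implies q3) implies not q4): α-rule — add (q1 implies q3), not not q4.
        (q4 or q5): β-rule — branch into q4  //  q5.
          branch 2.1.1 (add q4):
            (q1 implies q3): β-rule — branch into not q1  //  q3.
              branch 2.1.1.1 (add not q1):
                ○ open, literals {q1=F, q4=T}.
              branch 2.1.1.2 (add q3):
                ○ open, literals {q3=T, q4=T}.
          branch 2.1.2 (add q5):
            (q1 implies q3): β-rule — branch into not q1  //  q3.
              branch 2.1.2.1 (add not q1):
                ○ open, literals {q1=F, q4=T, q5=T}.
              branch 2.1.2.2 (add q3):
                ○ open, literals {q3=T, q4=T, q5=T}.
      branch 2.2 (add not q1):
        (q4 or q5): β-rule — branch into q4  //  q5.
          branch 2.2.1 (add q4):
            ○ open, literals {q1=F, q4=T}.
          branch 2.2.2 (add q5):
            ○ open, literals {q1=F, q5=T}.
1 branch closed, 7 open.
An open branch gives a countermodel: q1=F, q4=F (unmentioned atoms arbitrary); the premises hold there but the conclusion fails.

No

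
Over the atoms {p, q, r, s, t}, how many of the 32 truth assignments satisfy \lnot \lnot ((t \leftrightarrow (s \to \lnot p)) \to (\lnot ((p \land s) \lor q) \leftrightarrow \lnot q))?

Initial set: {\lnot \lnot ((t \leftrightarrow (s \to \lnot p)) \to (\lnot ((p \land s) \lor q) \leftrightarrow \lnot q))}.
\lnot \lnot ((t \leftrightarrow (s \to \lnot p)) \to (\lnot ((p \land s) \lor q) \leftrightarrow \lnot q)): drop double negation, giving ((t \leftrightarrow (s \to \lnot p)) \to (\lnot ((p \land s) \lor q) \leftrightarrow \lnot q)).
((t \leftrightarrow (s \to \lnot p)) \to (\lnot ((p \land s) \lor q) \leftrightarrow \lnot q)): β-rule — branch into \lnot (t \leftrightarrow (s \to \lnot p))  //  (\lnot ((p \land s) \lor q) \leftrightarrow \lnot q).
  branch 1 (add \lnot (t \leftrightarrow (s \to \lnot p))):
    \lnot (t \leftrightarrow (s \to \lnot p)): β-rule — branch into t, \lnot (s \to \lnot p)  //  \lnot t, (s \to \lnot p).
      branch 1.1 (add t, \lnot (s \to \lnot p)):
        \lnot (s \to \lnot p): α-rule — add s, \lnot \lnot p.
        ○ open, literals {p=1, s=1, t=1}.
      branch 1.2 (add \lnot t, (s \to \lnot p)):
        (s \to \lnot p): β-rule — branch into \lnot s  //  \lnot p.
          branch 1.2.1 (add \lnot s):
            ○ open, literals {s=0, t=0}.
          branch 1.2.2 (add \lnot p):
            ○ open, literals {p=0, t=0}.
  branch 2 (add (\lnot ((p \land s) \lor q) \leftrightarrow \lnot q)):
    (\lnot ((p \land s) \lor q) \leftrightarrow \lnot q): β-rule — branch into \lnot ((p \land s) \lor q), \lnot q  //  \lnot \lnot ((p \land s) \lor q), \lnot \lnot q.
      branch 2.1 (add \lnot ((p \land s) \lor q), \lnot q):
        \lnot ((p \land s) \lor q): α-rule — add \lnot (p \land s), \lnot q.
        \lnot (p \land s): β-rule — branch into \lnot p  //  \lnot s.
          branch 2.1.1 (add \lnot p):
            ○ open, literals {p=0, q=0}.
          branch 2.1.2 (add \lnot s):
            ○ open, literals {q=0, s=0}.
      branch 2.2 (add \lnot \lnot ((p \land s) \lor q), \lnot \lnot q):
        \lnot \lnot ((p \land s) \lor q): β-rule — branch into (p \land s)  //  q.
          branch 2.2.1 (add (p \land s)):
            (p \land s): α-rule — add p, s.
            ○ open, literals {p=1, q=1, s=1}.
          branch 2.2.2 (add q):
            ○ open, literals {q=1}.
0 branches closed, 7 open.
Each open branch fixes some atoms; the unmentioned ones are free. Counting distinct full assignments: branch {p=1, s=1, t=1} (q, r) contributes 4 new; branch {s=0, t=0} (p, q, r) contributes 8 new; branch {p=0, t=0} (q, r, s) contributes 4 new; branch {p=0, q=0} (r, s, t) contributes 4 new; branch {q=0, s=0} (p, r, t) contributes 2 new; branch {p=1, q=1, s=1} (r, t) contributes 2 new; branch {q=1} (p, r, s, t) contributes 6 new. Total: 30.

30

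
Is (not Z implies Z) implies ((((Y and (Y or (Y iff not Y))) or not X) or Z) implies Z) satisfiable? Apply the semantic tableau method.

Initial set: {((not Z implies Z) implies ((((Y and (Y or (Y iff not Y))) or not X) or Z) implies Z))}.
((not Z implies Z) implies ((((Y and (Y or (Y iff not Y))) or not X) or Z) implies Z)): β-rule — branch into not (not Z implies Z)  //  ((((Y and (Y or (Y iff not Y))) or not X) or Z) implies Z).
  branch 1 (add not (not Z implies Z)):
    not (not Z implies Z): α-rule — add not Z, not Z.
    ○ open, literals {Z=false}.
  branch 2 (add ((((Y and (Y or (Y iff not Y))) or not X) or Z) implies Z)):
    ((((Y and (Y or (Y iff not Y))) or not X) or Z) implies Z): β-rule — branch into not (((Y and (Y or (Y iff not Y))) or not X) or Z)  //  Z.
      branch 2.1 (add not (((Y and (Y or (Y iff not Y))) or not X) or Z)):
        not (((Y and (Y or (Y iff not Y))) or not X) or Z): α-rule — add not ((Y and (Y or (Y iff not Y))) or not X), not Z.
        not ((Y and (Y or (Y iff not Y))) or not X): α-rule — add not (Y and (Y or (Y iff not Y))), not not X.
        not (Y and (Y or (Y iff not Y))): β-rule — branch into not Y  //  not (Y or (Y iff not Y)).
          branch 2.1.1 (add not Y):
            ○ open, literals {X=true, Y=false, Z=false}.
          branch 2.1.2 (add not (Y or (Y iff not Y))):
            not (Y or (Y iff not Y)): α-rule — add not Y, not (Y iff not Y).
            not (Y iff not Y): β-rule — branch into Y, not not Y  //  not Y, not Y.
              branch 2.1.2.1 (add Y, not not Y):
                × closes — contains both Y and not Y.
              branch 2.1.2.2 (add not Y, not Y):
                ○ open, literals {X=true, Y=false, Z=false}.
      branch 2.2 (add Z):
        ○ open, literals {Z=true}.
1 branch closed, 4 open.
An open branch gives a satisfying assignment: Z=false.

Satisfiable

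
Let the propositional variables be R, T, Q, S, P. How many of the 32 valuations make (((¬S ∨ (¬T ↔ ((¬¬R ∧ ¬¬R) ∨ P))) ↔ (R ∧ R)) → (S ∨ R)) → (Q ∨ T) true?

24

Initial set: {T ((((¬S ∨ (¬T ↔ ((¬¬R ∧ ¬¬R) ∨ P))) ↔ (R ∧ R)) → (S ∨ R)) → (Q ∨ T))}.
T ((((¬S ∨ (¬T ↔ ((¬¬R ∧ ¬¬R) ∨ P))) ↔ (R ∧ R)) → (S ∨ R)) → (Q ∨ T)): β-rule — branch into F (((¬S ∨ (¬T ↔ ((¬¬R ∧ ¬¬R) ∨ P))) ↔ (R ∧ R)) → (S ∨ R))  //  T (Q ∨ T).
  branch 1 (add F (((¬S ∨ (¬T ↔ ((¬¬R ∧ ¬¬R) ∨ P))) ↔ (R ∧ R)) → (S ∨ R))):
    F (((¬S ∨ (¬T ↔ ((¬¬R ∧ ¬¬R) ∨ P))) ↔ (R ∧ R)) → (S ∨ R)): α-rule — add T ((¬S ∨ (¬T ↔ ((¬¬R ∧ ¬¬R) ∨ P))) ↔ (R ∧ R)), F (S ∨ R).
    F (S ∨ R): α-rule — add F S, F R.
    T ((¬S ∨ (¬T ↔ ((¬¬R ∧ ¬¬R) ∨ P))) ↔ (R ∧ R)): β-rule — branch into T (¬S ∨ (¬T ↔ ((¬¬R ∧ ¬¬R) ∨ P))), T (R ∧ R)  //  F (¬S ∨ (¬T ↔ ((¬¬R ∧ ¬¬R) ∨ P))), F (R ∧ R).
      branch 1.1 (add T (¬S ∨ (¬T ↔ ((¬¬R ∧ ¬¬R) ∨ P))), T (R ∧ R)):
        T (R ∧ R): α-rule — add T R, T R.
        × closes — contains both R and ¬R.
      branch 1.2 (add F (¬S ∨ (¬T ↔ ((¬¬R ∧ ¬¬R) ∨ P))), F (R ∧ R)):
        F (¬S ∨ (¬T ↔ ((¬¬R ∧ ¬¬R) ∨ P))): α-rule — add F ¬S, F (¬T ↔ ((¬¬R ∧ ¬¬R) ∨ P)).
        × closes — contains both S and ¬S.
  branch 2 (add T (Q ∨ T)):
    T (Q ∨ T): β-rule — branch into T Q  //  T T.
      branch 2.1 (add T Q):
        ○ open, literals {Q=1}.
      branch 2.2 (add T T):
        ○ open, literals {T=1}.
2 branches closed, 2 open.
Each open branch fixes some atoms; the unmentioned ones are free. Counting distinct full assignments: branch {Q=1} (R, T, S, P) contributes 16 new; branch {T=1} (R, Q, S, P) contributes 8 new. Total: 24.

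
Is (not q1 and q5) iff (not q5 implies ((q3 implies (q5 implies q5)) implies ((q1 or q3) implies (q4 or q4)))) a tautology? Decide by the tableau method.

Not valid

Assume the negation and expand:
Initial set: {not ((not q1 and q5) iff (not q5 implies ((q3 implies (q5 implies q5)) implies ((q1 or q3) implies (q4 or q4)))))}.
not ((not q1 and q5) iff (not q5 implies ((q3 implies (q5 implies q5)) implies ((q1 or q3) implies (q4 or q4))))): β-rule — branch into (not q1 and q5), not (not q5 implies ((q3 implies (q5 implies q5)) implies ((q1 or q3) implies (q4 or q4))))  //  not (not q1 and q5), (not q5 implies ((q3 implies (q5 implies q5)) implies ((q1 or q3) implies (q4 or q4)))).
  branch 1 (add (not q1 and q5), not (not q5 implies ((q3 implies (q5 implies q5)) implies ((q1 or q3) implies (q4 or q4))))):
    (not q1 and q5): α-rule — add not q1, q5.
    not (not q5 implies ((q3 implies (q5 implies q5)) implies ((q1 or q3) implies (q4 or q4)))): α-rule — add not q5, not ((q3 implies (q5 implies q5)) implies ((q1 or q3) implies (q4 or q4))).
    × closes — contains both q5 and not q5.
  branch 2 (add not (not q1 and q5), (not q5 implies ((q3 implies (q5 implies q5)) implies ((q1 or q3) implies (q4 or q4))))):
    not (not q1 and q5): β-rule — branch into not not q1  //  not q5.
      branch 2.1 (add not not q1):
        (not q5 implies ((q3 implies (q5 implies q5)) implies ((q1 or q3) implies (q4 or q4)))): β-rule — branch into not not q5  //  ((q3 implies (q5 implies q5)) implies ((q1 or q3) implies (q4 or q4))).
          branch 2.1.1 (add not not q5):
            ○ open, literals {q1=true, q5=true}.
          branch 2.1.2 (add ((q3 implies (q5 implies q5)) implies ((q1 or q3) implies (q4 or q4)))):
            ((q3 implies (q5 implies q5)) implies ((q1 or q3) implies (q4 or q4))): β-rule — branch into not (q3 implies (q5 implies q5))  //  ((q1 or q3) implies (q4 or q4)).
              branch 2.1.2.1 (add not (q3 implies (q5 implies q5))):
                not (q3 implies (q5 implies q5)): α-rule — add q3, not (q5 implies q5).
                not (q5 implies q5): α-rule — add q5, not q5.
                × closes — contains both q5 and not q5.
              branch 2.1.2.2 (add ((q1 or q3) implies (q4 or q4))):
                ((q1 or q3) implies (q4 or q4)): β-rule — branch into not (q1 or q3)  //  (q4 or q4).
                  branch 2.1.2.2.1 (add not (q1 or q3)):
                    not (q1 or q3): α-rule — add not q1, not q3.
                    × closes — contains both q1 and not q1.
                  branch 2.1.2.2.2 (add (q4 or q4)):
                    (q4 or q4): β-rule — branch into q4  //  q4.
                      branch 2.1.2.2.2.1 (add q4):
                        ○ open, literals {q1=true, q4=true}.
                      branch 2.1.2.2.2.2 (add q4):
                        ○ open, literals {q1=true, q4=true}.
      branch 2.2 (add not q5):
        (not q5 implies ((q3 implies (q5 implies q5)) implies ((q1 or q3) implies (q4 or q4)))): β-rule — branch into not not q5  //  ((q3 implies (q5 implies q5)) implies ((q1 or q3) implies (q4 or q4))).
          branch 2.2.1 (add not not q5):
            × closes — contains both q5 and not q5.
          branch 2.2.2 (add ((q3 implies (q5 implies q5)) implies ((q1 or q3) implies (q4 or q4)))):
            ((q3 implies (q5 implies q5)) implies ((q1 or q3) implies (q4 or q4))): β-rule — branch into not (q3 implies (q5 implies q5))  //  ((q1 or q3) implies (q4 or q4)).
              branch 2.2.2.1 (add not (q3 implies (q5 implies q5))):
                not (q3 implies (q5 implies q5)): α-rule — add q3, not (q5 implies q5).
                not (q5 implies q5): α-rule — add q5, not q5.
                × closes — contains both q5 and not q5.
              branch 2.2.2.2 (add ((q1 or q3) implies (q4 or q4))):
                ((q1 or q3) implies (q4 or q4)): β-rule — branch into not (q1 or q3)  //  (q4 or q4).
                  branch 2.2.2.2.1 (add not (q1 or q3)):
                    not (q1 or q3): α-rule — add not q1, not q3.
                    ○ open, literals {q1=false, q3=false, q5=false}.
                  branch 2.2.2.2.2 (add (q4 or q4)):
                    (q4 or q4): β-rule — branch into q4  //  q4.
                      branch 2.2.2.2.2.1 (add q4):
                        ○ open, literals {q4=true, q5=false}.
                      branch 2.2.2.2.2.2 (add q4):
                        ○ open, literals {q4=true, q5=false}.
5 branches closed, 6 open.
An open branch gives a countermodel: q1=true, q5=true (unmentioned atoms arbitrary); under it the original formula is false.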